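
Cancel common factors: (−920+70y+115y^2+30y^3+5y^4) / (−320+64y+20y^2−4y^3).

Apply the Euclidean algorithm:
  5y^4+30y^3+115y^2+70y−920 = (−(5/4)y−55/4)(−4y^3+20y^2+64y−320) + (470y^2+550y−5320)
  −4y^3+20y^2+64y−320 = (−(2/235)y+116/2209)(470y^2+550y−5320) + (−(22440/2209)y−89760/2209)
  470y^2+550y−5320 = (−(103823/2244)y+293797/2244)(−(22440/2209)y−89760/2209) + (0)
Last nonzero remainder: −(22440/2209)y−89760/2209. Dividing through by −22440/2209 gives the monic gcd y+4.
Cancel y+4 from numerator and denominator to get the reduced form.

(230−75y−10y^2−5y^3)/(80−36y+4y^2)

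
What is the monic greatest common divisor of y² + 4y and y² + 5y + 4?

y + 4

Euclidean algorithm in ℚ[y]:
  y² + 4y = (y² + 5y + 4) + (-y - 4)
  y² + 5y + 4 = (-y - 1)(-y - 4) + (0)
Last nonzero remainder: -y - 4. Dividing through by -1 gives the monic gcd y + 4.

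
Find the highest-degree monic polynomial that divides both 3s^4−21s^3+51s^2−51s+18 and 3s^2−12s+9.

By polynomial division,
  3s^4−21s^3+51s^2−51s+18 = (s^2−3s+2)(3s^2−12s+9) + (0)
Last nonzero remainder: 3s^2−12s+9. Dividing through by 3 gives the monic gcd s^2−4s+3.

s^2−4s+3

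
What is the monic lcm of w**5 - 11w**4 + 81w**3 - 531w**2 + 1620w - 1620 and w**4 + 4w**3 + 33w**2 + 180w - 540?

w**6 - 5w**5 + 15w**4 - 45w**3 - 1566w**2 + 8100w - 9720

Repeated division with remainder:
  w**5 - 11w**4 + 81w**3 - 531w**2 + 1620w - 1620 = (w - 15)(w**4 + 4w**3 + 33w**2 + 180w - 540) + (108w**3 - 216w**2 + 4860w - 9720)
  w**4 + 4w**3 + 33w**2 + 180w - 540 = ((1/108)w + 1/18)(108w**3 - 216w**2 + 4860w - 9720) + (0)
Last nonzero remainder: 108w**3 - 216w**2 + 4860w - 9720. Dividing through by 108 gives the monic gcd w**3 - 2w**2 + 45w - 90.
Then lcm(f, g) = f·g / gcd(f, g); expanding and making the result monic gives the answer.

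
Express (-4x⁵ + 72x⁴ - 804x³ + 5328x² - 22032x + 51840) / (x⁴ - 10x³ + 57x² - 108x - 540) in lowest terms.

(-4x² + 24x - 192)/(x + 2)

Repeated division with remainder:
  -4x⁵ + 72x⁴ - 804x³ + 5328x² - 22032x + 51840 = (-4x + 32)(x⁴ - 10x³ + 57x² - 108x - 540) + (-256x³ + 3072x² - 20736x + 69120)
  x⁴ - 10x³ + 57x² - 108x - 540 = (-(1/256)x - 1/128)(-256x³ + 3072x² - 20736x + 69120) + (0)
Last nonzero remainder: -256x³ + 3072x² - 20736x + 69120. Dividing through by -256 gives the monic gcd x³ - 12x² + 81x - 270.
Cancel x³ - 12x² + 81x - 270 from numerator and denominator to get the reduced form.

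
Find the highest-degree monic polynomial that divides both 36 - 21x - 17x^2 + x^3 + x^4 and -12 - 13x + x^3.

-12 - x + x^2

Repeated division with remainder:
  x^4 + x^3 - 17x^2 - 21x + 36 = (x + 1)(x^3 - 13x - 12) + (-4x^2 + 4x + 48)
  x^3 - 13x - 12 = (-(1/4)x - 1/4)(-4x^2 + 4x + 48) + (0)
Last nonzero remainder: -4x^2 + 4x + 48. Dividing through by -4 gives the monic gcd x^2 - x - 12.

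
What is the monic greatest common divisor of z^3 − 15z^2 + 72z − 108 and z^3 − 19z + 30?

z − 3

Apply the Euclidean algorithm:
  z^3 − 15z^2 + 72z − 108 = (z^3 − 19z + 30) + (−15z^2 + 91z − 138)
  z^3 − 19z + 30 = (−(1/15)z − 91/225)(−15z^2 + 91z − 138) + ((1936/225)z − 1936/75)
  −15z^2 + 91z − 138 = (−(3375/1936)z + 5175/968)((1936/225)z − 1936/75) + (0)
Last nonzero remainder: (1936/225)z − 1936/75. Dividing through by 1936/225 gives the monic gcd z − 3.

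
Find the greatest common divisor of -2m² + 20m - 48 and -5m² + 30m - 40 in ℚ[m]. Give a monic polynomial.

m - 4

Euclidean algorithm in ℚ[m]:
  -2m² + 20m - 48 = (2/5)(-5m² + 30m - 40) + (8m - 32)
  -5m² + 30m - 40 = (-(5/8)m + 5/4)(8m - 32) + (0)
Last nonzero remainder: 8m - 32. Dividing through by 8 gives the monic gcd m - 4.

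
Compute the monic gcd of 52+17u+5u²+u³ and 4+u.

4+u

Apply the Euclidean algorithm:
  u³+5u²+17u+52 = (u²+u+13)(u+4) + (0)
The last nonzero remainder u+4 is already monic.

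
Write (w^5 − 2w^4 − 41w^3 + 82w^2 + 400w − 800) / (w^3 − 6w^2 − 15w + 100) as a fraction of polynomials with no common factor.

(w^3 − w^2 − 22w + 40)/(w − 5)

Apply the Euclidean algorithm:
  w^5 − 2w^4 − 41w^3 + 82w^2 + 400w − 800 = (w^2 + 4w − 2)(w^3 − 6w^2 − 15w + 100) + (30w^2 − 30w − 600)
  w^3 − 6w^2 − 15w + 100 = ((1/30)w − 1/6)(30w^2 − 30w − 600) + (0)
Last nonzero remainder: 30w^2 − 30w − 600. Dividing through by 30 gives the monic gcd w^2 − w − 20.
Cancel w^2 − w − 20 from numerator and denominator to get the reduced form.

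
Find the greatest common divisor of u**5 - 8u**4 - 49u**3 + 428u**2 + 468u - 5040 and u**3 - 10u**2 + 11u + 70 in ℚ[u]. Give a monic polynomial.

u**2 - 12u + 35

Euclidean algorithm in ℚ[u]:
  u**5 - 8u**4 - 49u**3 + 428u**2 + 468u - 5040 = (u**2 + 2u - 40)(u**3 - 10u**2 + 11u + 70) + (-64u**2 + 768u - 2240)
  u**3 - 10u**2 + 11u + 70 = (-(1/64)u - 1/32)(-64u**2 + 768u - 2240) + (0)
Last nonzero remainder: -64u**2 + 768u - 2240. Dividing through by -64 gives the monic gcd u**2 - 12u + 35.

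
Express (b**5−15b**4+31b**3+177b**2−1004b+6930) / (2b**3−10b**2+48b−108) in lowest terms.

(b**3−13b**2−13b+385)/(2b−6)

By polynomial division,
  b**5−15b**4+31b**3+177b**2−1004b+6930 = ((1/2)b**2−5b−43/2)(2b**3−10b**2+48b−108) + (256b**2−512b+4608)
  2b**3−10b**2+48b−108 = ((1/128)b−3/128)(256b**2−512b+4608) + (0)
Last nonzero remainder: 256b**2−512b+4608. Dividing through by 256 gives the monic gcd b**2−2b+18.
Cancel b**2−2b+18 from numerator and denominator to get the reduced form.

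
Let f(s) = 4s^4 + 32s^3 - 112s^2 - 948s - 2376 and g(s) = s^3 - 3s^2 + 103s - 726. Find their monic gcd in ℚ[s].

s - 6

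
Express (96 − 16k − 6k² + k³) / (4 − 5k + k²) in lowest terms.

Euclidean algorithm in ℚ[k]:
  k³ − 6k² − 16k + 96 = (k − 1)(k² − 5k + 4) + (−25k + 100)
  k² − 5k + 4 = (−(1/25)k + 1/25)(−25k + 100) + (0)
Last nonzero remainder: −25k + 100. Dividing through by −25 gives the monic gcd k − 4.
Cancel k − 4 from numerator and denominator to get the reduced form.

(−24 − 2k + k²)/(−1 + k)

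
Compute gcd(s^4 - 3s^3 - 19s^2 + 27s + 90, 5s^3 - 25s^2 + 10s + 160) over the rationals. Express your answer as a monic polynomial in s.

s + 2

By polynomial division,
  s^4 - 3s^3 - 19s^2 + 27s + 90 = ((1/5)s + 2/5)(5s^3 - 25s^2 + 10s + 160) + (-11s^2 - 9s + 26)
  5s^3 - 25s^2 + 10s + 160 = (-(5/11)s + 320/121)(-11s^2 - 9s + 26) + ((5520/121)s + 11040/121)
  -11s^2 - 9s + 26 = (-(1331/5520)s + 1573/5520)((5520/121)s + 11040/121) + (0)
Last nonzero remainder: (5520/121)s + 11040/121. Dividing through by 5520/121 gives the monic gcd s + 2.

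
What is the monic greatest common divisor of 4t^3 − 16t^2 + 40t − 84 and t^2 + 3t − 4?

1

By polynomial division,
  4t^3 − 16t^2 + 40t − 84 = (4t − 28)(t^2 + 3t − 4) + (140t − 196)
  t^2 + 3t − 4 = ((1/140)t + 11/350)(140t − 196) + (54/25)
  140t − 196 = ((1750/27)t − 2450/27)(54/25) + (0)
The last nonzero remainder is the constant 54/25, so the polynomials are coprime and gcd = 1.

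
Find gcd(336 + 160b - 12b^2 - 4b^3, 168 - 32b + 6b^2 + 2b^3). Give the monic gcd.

Euclidean algorithm in ℚ[b]:
  -4b^3 - 12b^2 + 160b + 336 = (-2)(2b^3 + 6b^2 - 32b + 168) + (96b + 672)
  2b^3 + 6b^2 - 32b + 168 = ((1/48)b^2 - (1/12)b + 1/4)(96b + 672) + (0)
Last nonzero remainder: 96b + 672. Dividing through by 96 gives the monic gcd b + 7.

7 + b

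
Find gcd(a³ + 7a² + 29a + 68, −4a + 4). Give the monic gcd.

1

Repeated division with remainder:
  a³ + 7a² + 29a + 68 = (−(1/4)a² − 2a − 37/4)(−4a + 4) + (105)
  −4a + 4 = (−(4/105)a + 4/105)(105) + (0)
The last nonzero remainder is the constant 105, so the polynomials are coprime and gcd = 1.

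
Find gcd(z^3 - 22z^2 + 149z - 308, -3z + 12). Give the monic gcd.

Apply the Euclidean algorithm:
  z^3 - 22z^2 + 149z - 308 = (-(1/3)z^2 + 6z - 77/3)(-3z + 12) + (0)
Last nonzero remainder: -3z + 12. Dividing through by -3 gives the monic gcd z - 4.

z - 4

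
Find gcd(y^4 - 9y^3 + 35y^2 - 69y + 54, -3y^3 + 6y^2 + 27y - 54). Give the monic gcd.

Repeated division with remainder:
  y^4 - 9y^3 + 35y^2 - 69y + 54 = (-(1/3)y + 7/3)(-3y^3 + 6y^2 + 27y - 54) + (30y^2 - 150y + 180)
  -3y^3 + 6y^2 + 27y - 54 = (-(1/10)y - 3/10)(30y^2 - 150y + 180) + (0)
Last nonzero remainder: 30y^2 - 150y + 180. Dividing through by 30 gives the monic gcd y^2 - 5y + 6.

y^2 - 5y + 6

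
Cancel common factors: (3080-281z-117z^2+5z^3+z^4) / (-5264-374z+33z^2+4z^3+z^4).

Euclidean algorithm in ℚ[z]:
  z^4+5z^3-117z^2-281z+3080 = (z^4+4z^3+33z^2-374z-5264) + (z^3-150z^2+93z+8344)
  z^4+4z^3+33z^2-374z-5264 = (z+154)(z^3-150z^2+93z+8344) + (23040z^2-23040z-1290240)
  z^3-150z^2+93z+8344 = ((1/23040)z-149/23040)(23040z^2-23040z-1290240) + (0)
Last nonzero remainder: 23040z^2-23040z-1290240. Dividing through by 23040 gives the monic gcd z^2-z-56.
Cancel z^2-z-56 from numerator and denominator to get the reduced form.

(-55+6z+z^2)/(94+5z+z^2)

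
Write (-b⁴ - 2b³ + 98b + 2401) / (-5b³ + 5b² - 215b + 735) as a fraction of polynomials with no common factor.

(b² - 49)/(5b - 15)

Euclidean algorithm in ℚ[b]:
  -b⁴ - 2b³ + 98b + 2401 = ((1/5)b + 3/5)(-5b³ + 5b² - 215b + 735) + (40b² + 80b + 1960)
  -5b³ + 5b² - 215b + 735 = (-(1/8)b + 3/8)(40b² + 80b + 1960) + (0)
Last nonzero remainder: 40b² + 80b + 1960. Dividing through by 40 gives the monic gcd b² + 2b + 49.
Cancel b² + 2b + 49 from numerator and denominator to get the reduced form.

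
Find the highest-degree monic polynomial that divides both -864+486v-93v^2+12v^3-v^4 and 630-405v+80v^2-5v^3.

18-9v+v^2

Euclidean algorithm in ℚ[v]:
  -v^4+12v^3-93v^2+486v-864 = ((1/5)v+4/5)(-5v^3+80v^2-405v+630) + (-76v^2+684v-1368)
  -5v^3+80v^2-405v+630 = ((5/76)v-35/76)(-76v^2+684v-1368) + (0)
Last nonzero remainder: -76v^2+684v-1368. Dividing through by -76 gives the monic gcd v^2-9v+18.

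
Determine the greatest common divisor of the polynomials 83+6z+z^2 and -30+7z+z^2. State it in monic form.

1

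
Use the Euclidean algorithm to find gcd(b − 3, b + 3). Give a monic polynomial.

1

Euclidean algorithm in ℚ[b]:
  b − 3 = (b + 3) + (−6)
  b + 3 = (−(1/6)b − 1/2)(−6) + (0)
The last nonzero remainder is the constant −6, so the polynomials are coprime and gcd = 1.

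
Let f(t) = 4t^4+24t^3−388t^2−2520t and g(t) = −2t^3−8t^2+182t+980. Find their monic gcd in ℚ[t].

t^2−3t−70

By polynomial division,
  4t^4+24t^3−388t^2−2520t = (−2t−4)(−2t^3−8t^2+182t+980) + (−56t^2+168t+3920)
  −2t^3−8t^2+182t+980 = ((1/28)t+1/4)(−56t^2+168t+3920) + (0)
Last nonzero remainder: −56t^2+168t+3920. Dividing through by −56 gives the monic gcd t^2−3t−70.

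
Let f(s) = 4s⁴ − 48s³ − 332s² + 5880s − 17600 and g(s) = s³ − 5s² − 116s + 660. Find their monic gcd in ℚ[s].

s² + s − 110

Repeated division with remainder:
  4s⁴ − 48s³ − 332s² + 5880s − 17600 = (4s − 28)(s³ − 5s² − 116s + 660) + (−8s² − 8s + 880)
  s³ − 5s² − 116s + 660 = (−(1/8)s + 3/4)(−8s² − 8s + 880) + (0)
Last nonzero remainder: −8s² − 8s + 880. Dividing through by −8 gives the monic gcd s² + s − 110.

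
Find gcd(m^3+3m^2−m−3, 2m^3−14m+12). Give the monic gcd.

m^2+2m−3

By polynomial division,
  m^3+3m^2−m−3 = (1/2)(2m^3−14m+12) + (3m^2+6m−9)
  2m^3−14m+12 = ((2/3)m−4/3)(3m^2+6m−9) + (0)
Last nonzero remainder: 3m^2+6m−9. Dividing through by 3 gives the monic gcd m^2+2m−3.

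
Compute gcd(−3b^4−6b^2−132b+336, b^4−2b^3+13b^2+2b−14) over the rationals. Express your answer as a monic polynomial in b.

b^2−2b+14

Apply the Euclidean algorithm:
  −3b^4−6b^2−132b+336 = (−3)(b^4−2b^3+13b^2+2b−14) + (−6b^3+33b^2−126b+294)
  b^4−2b^3+13b^2+2b−14 = (−(1/6)b−7/12)(−6b^3+33b^2−126b+294) + ((45/4)b^2−(45/2)b+315/2)
  −6b^3+33b^2−126b+294 = (−(8/15)b+28/15)((45/4)b^2−(45/2)b+315/2) + (0)
Last nonzero remainder: (45/4)b^2−(45/2)b+315/2. Dividing through by 45/4 gives the monic gcd b^2−2b+14.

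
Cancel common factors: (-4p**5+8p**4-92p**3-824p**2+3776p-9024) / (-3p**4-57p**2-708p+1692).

Apply the Euclidean algorithm:
  -4p**5+8p**4-92p**3-824p**2+3776p-9024 = ((4/3)p-8/3)(-3p**4-57p**2-708p+1692) + (-16p**3-32p**2-368p-4512)
  -3p**4-57p**2-708p+1692 = ((3/16)p-3/8)(-16p**3-32p**2-368p-4512) + (0)
Last nonzero remainder: -16p**3-32p**2-368p-4512. Dividing through by -16 gives the monic gcd p**3+2p**2+23p+282.
Cancel p**3+2p**2+23p+282 from numerator and denominator to get the reduced form.

(4p**2-16p+32)/(3p-6)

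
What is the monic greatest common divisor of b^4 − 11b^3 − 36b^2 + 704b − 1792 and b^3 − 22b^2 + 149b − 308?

b^2 − 11b + 28

By polynomial division,
  b^4 − 11b^3 − 36b^2 + 704b − 1792 = (b + 11)(b^3 − 22b^2 + 149b − 308) + (57b^2 − 627b + 1596)
  b^3 − 22b^2 + 149b − 308 = ((1/57)b − 11/57)(57b^2 − 627b + 1596) + (0)
Last nonzero remainder: 57b^2 − 627b + 1596. Dividing through by 57 gives the monic gcd b^2 − 11b + 28.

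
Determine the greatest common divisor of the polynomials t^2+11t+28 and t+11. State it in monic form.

1

By polynomial division,
  t^2+11t+28 = (t)(t+11) + (28)
  t+11 = ((1/28)t+11/28)(28) + (0)
The last nonzero remainder is the constant 28, so the polynomials are coprime and gcd = 1.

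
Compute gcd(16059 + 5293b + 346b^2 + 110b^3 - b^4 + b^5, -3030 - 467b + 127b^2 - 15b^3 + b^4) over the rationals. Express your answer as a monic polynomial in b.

303 + 77b - 5b^2 + b^3

By polynomial division,
  b^5 - b^4 + 110b^3 + 346b^2 + 5293b + 16059 = (b + 14)(b^4 - 15b^3 + 127b^2 - 467b - 3030) + (193b^3 - 965b^2 + 14861b + 58479)
  b^4 - 15b^3 + 127b^2 - 467b - 3030 = ((1/193)b - 10/193)(193b^3 - 965b^2 + 14861b + 58479) + (0)
Last nonzero remainder: 193b^3 - 965b^2 + 14861b + 58479. Dividing through by 193 gives the monic gcd b^3 - 5b^2 + 77b + 303.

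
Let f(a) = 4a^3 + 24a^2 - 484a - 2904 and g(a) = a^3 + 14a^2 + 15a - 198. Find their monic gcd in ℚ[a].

a^2 + 17a + 66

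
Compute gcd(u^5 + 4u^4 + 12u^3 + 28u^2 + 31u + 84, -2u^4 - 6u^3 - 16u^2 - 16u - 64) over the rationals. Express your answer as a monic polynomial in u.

By polynomial division,
  u^5 + 4u^4 + 12u^3 + 28u^2 + 31u + 84 = (-(1/2)u - 1/2)(-2u^4 - 6u^3 - 16u^2 - 16u - 64) + (u^3 + 12u^2 - 9u + 52)
  -2u^4 - 6u^3 - 16u^2 - 16u - 64 = (-2u + 18)(u^3 + 12u^2 - 9u + 52) + (-250u^2 + 250u - 1000)
  u^3 + 12u^2 - 9u + 52 = (-(1/250)u - 13/250)(-250u^2 + 250u - 1000) + (0)
Last nonzero remainder: -250u^2 + 250u - 1000. Dividing through by -250 gives the monic gcd u^2 - u + 4.

u^2 - u + 4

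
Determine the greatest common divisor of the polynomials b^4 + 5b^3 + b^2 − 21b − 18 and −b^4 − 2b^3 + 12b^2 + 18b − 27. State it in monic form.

Euclidean algorithm in ℚ[b]:
  b^4 + 5b^3 + b^2 − 21b − 18 = (−1)(−b^4 − 2b^3 + 12b^2 + 18b − 27) + (3b^3 + 13b^2 − 3b − 45)
  −b^4 − 2b^3 + 12b^2 + 18b − 27 = (−(1/3)b + 7/9)(3b^3 + 13b^2 − 3b − 45) + ((8/9)b^2 + (16/3)b + 8)
  3b^3 + 13b^2 − 3b − 45 = ((27/8)b − 45/8)((8/9)b^2 + (16/3)b + 8) + (0)
Last nonzero remainder: (8/9)b^2 + (16/3)b + 8. Dividing through by 8/9 gives the monic gcd b^2 + 6b + 9.

b^2 + 6b + 9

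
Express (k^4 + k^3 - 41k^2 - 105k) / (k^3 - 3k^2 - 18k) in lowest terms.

(k^2 - 2k - 35)/(k - 6)

Apply the Euclidean algorithm:
  k^4 + k^3 - 41k^2 - 105k = (k + 4)(k^3 - 3k^2 - 18k) + (-11k^2 - 33k)
  k^3 - 3k^2 - 18k = (-(1/11)k + 6/11)(-11k^2 - 33k) + (0)
Last nonzero remainder: -11k^2 - 33k. Dividing through by -11 gives the monic gcd k^2 + 3k.
Cancel k^2 + 3k from numerator and denominator to get the reduced form.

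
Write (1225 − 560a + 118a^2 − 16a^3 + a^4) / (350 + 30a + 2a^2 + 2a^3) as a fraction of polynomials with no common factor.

Euclidean algorithm in ℚ[a]:
  a^4 − 16a^3 + 118a^2 − 560a + 1225 = ((1/2)a − 17/2)(2a^3 + 2a^2 + 30a + 350) + (120a^2 − 480a + 4200)
  2a^3 + 2a^2 + 30a + 350 = ((1/60)a + 1/12)(120a^2 − 480a + 4200) + (0)
Last nonzero remainder: 120a^2 − 480a + 4200. Dividing through by 120 gives the monic gcd a^2 − 4a + 35.
Cancel a^2 − 4a + 35 from numerator and denominator to get the reduced form.

(35 − 12a + a^2)/(10 + 2a)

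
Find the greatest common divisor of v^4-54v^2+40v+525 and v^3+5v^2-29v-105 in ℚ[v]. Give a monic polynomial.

v^3+5v^2-29v-105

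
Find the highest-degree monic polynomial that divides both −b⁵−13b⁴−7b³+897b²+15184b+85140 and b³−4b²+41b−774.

Euclidean algorithm in ℚ[b]:
  −b⁵−13b⁴−7b³+897b²+15184b+85140 = (−b²−17b−34)(b³−4b²+41b−774) + (684b²+3420b+58824)
  b³−4b²+41b−774 = ((1/684)b−1/76)(684b²+3420b+58824) + (0)
Last nonzero remainder: 684b²+3420b+58824. Dividing through by 684 gives the monic gcd b²+5b+86.

b²+5b+86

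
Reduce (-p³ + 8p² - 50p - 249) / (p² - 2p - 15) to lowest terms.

Apply the Euclidean algorithm:
  -p³ + 8p² - 50p - 249 = (-p + 6)(p² - 2p - 15) + (-53p - 159)
  p² - 2p - 15 = (-(1/53)p + 5/53)(-53p - 159) + (0)
Last nonzero remainder: -53p - 159. Dividing through by -53 gives the monic gcd p + 3.
Cancel p + 3 from numerator and denominator to get the reduced form.

(-p² + 11p - 83)/(p - 5)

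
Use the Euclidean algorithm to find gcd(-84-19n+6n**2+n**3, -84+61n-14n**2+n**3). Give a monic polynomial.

-4+n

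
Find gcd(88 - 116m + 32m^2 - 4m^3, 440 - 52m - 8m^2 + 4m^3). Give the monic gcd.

Apply the Euclidean algorithm:
  -4m^3 + 32m^2 - 116m + 88 = (-1)(4m^3 - 8m^2 - 52m + 440) + (24m^2 - 168m + 528)
  4m^3 - 8m^2 - 52m + 440 = ((1/6)m + 5/6)(24m^2 - 168m + 528) + (0)
Last nonzero remainder: 24m^2 - 168m + 528. Dividing through by 24 gives the monic gcd m^2 - 7m + 22.

22 - 7m + m^2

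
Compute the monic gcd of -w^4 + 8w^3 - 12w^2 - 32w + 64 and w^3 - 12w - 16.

Repeated division with remainder:
  -w^4 + 8w^3 - 12w^2 - 32w + 64 = (-w + 8)(w^3 - 12w - 16) + (-24w^2 + 48w + 192)
  w^3 - 12w - 16 = (-(1/24)w - 1/12)(-24w^2 + 48w + 192) + (0)
Last nonzero remainder: -24w^2 + 48w + 192. Dividing through by -24 gives the monic gcd w^2 - 2w - 8.

w^2 - 2w - 8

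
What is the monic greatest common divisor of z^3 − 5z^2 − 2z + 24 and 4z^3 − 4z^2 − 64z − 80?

Repeated division with remainder:
  z^3 − 5z^2 − 2z + 24 = (1/4)(4z^3 − 4z^2 − 64z − 80) + (−4z^2 + 14z + 44)
  4z^3 − 4z^2 − 64z − 80 = (−z − 5/2)(−4z^2 + 14z + 44) + (15z + 30)
  −4z^2 + 14z + 44 = (−(4/15)z + 22/15)(15z + 30) + (0)
Last nonzero remainder: 15z + 30. Dividing through by 15 gives the monic gcd z + 2.

z + 2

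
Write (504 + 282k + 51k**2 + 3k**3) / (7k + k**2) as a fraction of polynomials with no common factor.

(72 + 30k + 3k**2)/(k)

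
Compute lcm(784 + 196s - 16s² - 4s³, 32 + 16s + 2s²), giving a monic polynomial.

By polynomial division,
  -4s³ - 16s² + 196s + 784 = (-2s + 8)(2s² + 16s + 32) + (132s + 528)
  2s² + 16s + 32 = ((1/66)s + 2/33)(132s + 528) + (0)
Last nonzero remainder: 132s + 528. Dividing through by 132 gives the monic gcd s + 4.
Then lcm(f, g) = f·g / gcd(f, g); expanding and making the result monic gives the answer.

-784 - 392s - 33s² + 8s³ + s⁴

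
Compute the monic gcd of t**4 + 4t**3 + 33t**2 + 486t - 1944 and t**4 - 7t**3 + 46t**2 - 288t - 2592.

Euclidean algorithm in ℚ[t]:
  t**4 + 4t**3 + 33t**2 + 486t - 1944 = (t**4 - 7t**3 + 46t**2 - 288t - 2592) + (11t**3 - 13t**2 + 774t + 648)
  t**4 - 7t**3 + 46t**2 - 288t - 2592 = ((1/11)t - 64/121)(11t**3 - 13t**2 + 774t + 648) + (-(3780/121)t**2 + (7560/121)t - 272160/121)
  11t**3 - 13t**2 + 774t + 648 = (-(1331/3780)t - 121/420)(-(3780/121)t**2 + (7560/121)t - 272160/121) + (0)
Last nonzero remainder: -(3780/121)t**2 + (7560/121)t - 272160/121. Dividing through by -3780/121 gives the monic gcd t**2 - 2t + 72.

t**2 - 2t + 72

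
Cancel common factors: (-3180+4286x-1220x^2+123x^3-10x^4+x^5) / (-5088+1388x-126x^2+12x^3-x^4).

(-5+6x-x^2)/(-8+x)

Euclidean algorithm in ℚ[x]:
  x^5-10x^4+123x^3-1220x^2+4286x-3180 = (-x-2)(-x^4+12x^3-126x^2+1388x-5088) + (21x^3-84x^2+1974x-13356)
  -x^4+12x^3-126x^2+1388x-5088 = (-(1/21)x+8/21)(21x^3-84x^2+1974x-13356) + (0)
Last nonzero remainder: 21x^3-84x^2+1974x-13356. Dividing through by 21 gives the monic gcd x^3-4x^2+94x-636.
Cancel x^3-4x^2+94x-636 from numerator and denominator to get the reduced form.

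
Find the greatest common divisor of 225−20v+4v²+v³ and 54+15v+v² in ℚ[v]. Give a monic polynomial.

9+v

Apply the Euclidean algorithm:
  v³+4v²−20v+225 = (v−11)(v²+15v+54) + (91v+819)
  v²+15v+54 = ((1/91)v+6/91)(91v+819) + (0)
Last nonzero remainder: 91v+819. Dividing through by 91 gives the monic gcd v+9.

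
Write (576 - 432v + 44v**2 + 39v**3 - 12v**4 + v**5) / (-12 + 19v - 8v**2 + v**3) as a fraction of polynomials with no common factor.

(48 - 8v - 5v**2 + v**3)/(-1 + v)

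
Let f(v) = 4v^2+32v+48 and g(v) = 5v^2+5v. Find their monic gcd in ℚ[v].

1

Repeated division with remainder:
  4v^2+32v+48 = (4/5)(5v^2+5v) + (28v+48)
  5v^2+5v = ((5/28)v−25/196)(28v+48) + (300/49)
  28v+48 = ((343/75)v+196/25)(300/49) + (0)
The last nonzero remainder is the constant 300/49, so the polynomials are coprime and gcd = 1.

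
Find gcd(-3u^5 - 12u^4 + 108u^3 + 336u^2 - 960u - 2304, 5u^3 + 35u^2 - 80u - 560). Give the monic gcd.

u^2 - 16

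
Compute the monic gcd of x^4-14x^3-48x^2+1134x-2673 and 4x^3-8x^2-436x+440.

x-11

Apply the Euclidean algorithm:
  x^4-14x^3-48x^2+1134x-2673 = ((1/4)x-3)(4x^3-8x^2-436x+440) + (37x^2-284x-1353)
  4x^3-8x^2-436x+440 = ((4/37)x+840/1369)(37x^2-284x-1353) + (-(158080/1369)x+1738880/1369)
  37x^2-284x-1353 = (-(50653/158080)x-168387/158080)(-(158080/1369)x+1738880/1369) + (0)
Last nonzero remainder: -(158080/1369)x+1738880/1369. Dividing through by -158080/1369 gives the monic gcd x-11.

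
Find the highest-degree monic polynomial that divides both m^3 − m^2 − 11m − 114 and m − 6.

Repeated division with remainder:
  m^3 − m^2 − 11m − 114 = (m^2 + 5m + 19)(m − 6) + (0)
The last nonzero remainder m − 6 is already monic.

m − 6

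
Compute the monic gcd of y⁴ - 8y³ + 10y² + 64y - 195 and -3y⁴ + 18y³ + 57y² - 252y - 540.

Apply the Euclidean algorithm:
  y⁴ - 8y³ + 10y² + 64y - 195 = (-1/3)(-3y⁴ + 18y³ + 57y² - 252y - 540) + (-2y³ + 29y² - 20y - 375)
  -3y⁴ + 18y³ + 57y² - 252y - 540 = ((3/2)y + 51/4)(-2y³ + 29y² - 20y - 375) + (-(1131/4)y² + (1131/2)y + 16965/4)
  -2y³ + 29y² - 20y - 375 = ((8/1131)y - 100/1131)(-(1131/4)y² + (1131/2)y + 16965/4) + (0)
Last nonzero remainder: -(1131/4)y² + (1131/2)y + 16965/4. Dividing through by -1131/4 gives the monic gcd y² - 2y - 15.

y² - 2y - 15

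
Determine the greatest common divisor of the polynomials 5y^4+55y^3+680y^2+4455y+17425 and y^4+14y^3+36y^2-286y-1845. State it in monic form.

Repeated division with remainder:
  5y^4+55y^3+680y^2+4455y+17425 = (5)(y^4+14y^3+36y^2-286y-1845) + (-15y^3+500y^2+5885y+26650)
  y^4+14y^3+36y^2-286y-1845 = (-(1/15)y-142/45)(-15y^3+500y^2+5885y+26650) + ((18055/9)y^2+(180550/9)y+740255/9)
  -15y^3+500y^2+5885y+26650 = (-(27/3611)y+1170/3611)((18055/9)y^2+(180550/9)y+740255/9) + (0)
Last nonzero remainder: (18055/9)y^2+(180550/9)y+740255/9. Dividing through by 18055/9 gives the monic gcd y^2+10y+41.

y^2+10y+41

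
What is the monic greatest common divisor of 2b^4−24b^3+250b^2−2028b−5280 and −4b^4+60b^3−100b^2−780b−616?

b^2−9b−22

By polynomial division,
  2b^4−24b^3+250b^2−2028b−5280 = (−1/2)(−4b^4+60b^3−100b^2−780b−616) + (6b^3+200b^2−2418b−5588)
  −4b^4+60b^3−100b^2−780b−616 = (−(2/3)b+290/9)(6b^3+200b^2−2418b−5588) + (−(73408/9)b^2+73408b+1614976/9)
  6b^3+200b^2−2418b−5588 = (−(27/36704)b−1143/36704)(−(73408/9)b^2+73408b+1614976/9) + (0)
Last nonzero remainder: −(73408/9)b^2+73408b+1614976/9. Dividing through by −73408/9 gives the monic gcd b^2−9b−22.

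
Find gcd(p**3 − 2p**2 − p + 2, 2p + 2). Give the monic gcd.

p + 1

By polynomial division,
  p**3 − 2p**2 − p + 2 = ((1/2)p**2 − (3/2)p + 1)(2p + 2) + (0)
Last nonzero remainder: 2p + 2. Dividing through by 2 gives the monic gcd p + 1.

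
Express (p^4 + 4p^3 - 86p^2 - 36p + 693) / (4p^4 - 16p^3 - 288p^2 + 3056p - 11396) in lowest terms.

(p^2 - 9)/(4p^2 - 32p + 148)

By polynomial division,
  p^4 + 4p^3 - 86p^2 - 36p + 693 = (1/4)(4p^4 - 16p^3 - 288p^2 + 3056p - 11396) + (8p^3 - 14p^2 - 800p + 3542)
  4p^4 - 16p^3 - 288p^2 + 3056p - 11396 = ((1/2)p - 9/8)(8p^3 - 14p^2 - 800p + 3542) + ((385/4)p^2 + 385p - 29645/4)
  8p^3 - 14p^2 - 800p + 3542 = ((32/385)p - 184/385)((385/4)p^2 + 385p - 29645/4) + (0)
Last nonzero remainder: (385/4)p^2 + 385p - 29645/4. Dividing through by 385/4 gives the monic gcd p^2 + 4p - 77.
Cancel p^2 + 4p - 77 from numerator and denominator to get the reduced form.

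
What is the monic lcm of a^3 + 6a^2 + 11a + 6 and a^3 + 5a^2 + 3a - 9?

Euclidean algorithm in ℚ[a]:
  a^3 + 6a^2 + 11a + 6 = (a^3 + 5a^2 + 3a - 9) + (a^2 + 8a + 15)
  a^3 + 5a^2 + 3a - 9 = (a - 3)(a^2 + 8a + 15) + (12a + 36)
  a^2 + 8a + 15 = ((1/12)a + 5/12)(12a + 36) + (0)
Last nonzero remainder: 12a + 36. Dividing through by 12 gives the monic gcd a + 3.
Then lcm(f, g) = f·g / gcd(f, g); expanding and making the result monic gives the answer.

a^5 + 8a^4 + 20a^3 + 10a^2 - 21a - 18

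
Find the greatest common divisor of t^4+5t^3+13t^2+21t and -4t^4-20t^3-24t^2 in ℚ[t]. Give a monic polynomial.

t^2+3t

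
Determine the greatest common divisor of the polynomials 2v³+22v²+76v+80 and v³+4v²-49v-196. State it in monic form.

Euclidean algorithm in ℚ[v]:
  2v³+22v²+76v+80 = (2)(v³+4v²-49v-196) + (14v²+174v+472)
  v³+4v²-49v-196 = ((1/14)v-59/98)(14v²+174v+472) + ((1080/49)v+4320/49)
  14v²+174v+472 = ((343/540)v+2891/540)((1080/49)v+4320/49) + (0)
Last nonzero remainder: (1080/49)v+4320/49. Dividing through by 1080/49 gives the monic gcd v+4.

v+4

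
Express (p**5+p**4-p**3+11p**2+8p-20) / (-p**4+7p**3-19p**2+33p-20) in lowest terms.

(-p**2-4p-4)/(p-4)

Apply the Euclidean algorithm:
  p**5+p**4-p**3+11p**2+8p-20 = (-p-8)(-p**4+7p**3-19p**2+33p-20) + (36p**3-108p**2+252p-180)
  -p**4+7p**3-19p**2+33p-20 = (-(1/36)p+1/9)(36p**3-108p**2+252p-180) + (0)
Last nonzero remainder: 36p**3-108p**2+252p-180. Dividing through by 36 gives the monic gcd p**3-3p**2+7p-5.
Cancel p**3-3p**2+7p-5 from numerator and denominator to get the reduced form.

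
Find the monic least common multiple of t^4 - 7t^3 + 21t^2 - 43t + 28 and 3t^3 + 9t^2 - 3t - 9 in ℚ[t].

Repeated division with remainder:
  t^4 - 7t^3 + 21t^2 - 43t + 28 = ((1/3)t - 10/3)(3t^3 + 9t^2 - 3t - 9) + (52t^2 - 50t - 2)
  3t^3 + 9t^2 - 3t - 9 = ((3/52)t + 309/1352)(52t^2 - 50t - 2) + ((5775/676)t - 5775/676)
  52t^2 - 50t - 2 = ((35152/5775)t + 1352/5775)((5775/676)t - 5775/676) + (0)
Last nonzero remainder: (5775/676)t - 5775/676. Dividing through by 5775/676 gives the monic gcd t - 1.
Then lcm(f, g) = f·g / gcd(f, g); expanding and making the result monic gives the answer.

t^6 - 3t^5 - 4t^4 + 20t^3 - 81t^2 - 17t + 84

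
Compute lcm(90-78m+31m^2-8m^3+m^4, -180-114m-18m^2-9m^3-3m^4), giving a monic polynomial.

Repeated division with remainder:
  m^4-8m^3+31m^2-78m+90 = (-1/3)(-3m^4-9m^3-18m^2-114m-180) + (-11m^3+25m^2-116m+30)
  -3m^4-9m^3-18m^2-114m-180 = ((3/11)m+174/121)(-11m^3+25m^2-116m+30) + (-(2700/121)m^2+(5400/121)m-27000/121)
  -11m^3+25m^2-116m+30 = ((1331/2700)m-121/900)(-(2700/121)m^2+(5400/121)m-27000/121) + (0)
Last nonzero remainder: -(2700/121)m^2+(5400/121)m-27000/121. Dividing through by -2700/121 gives the monic gcd m^2-2m+10.
Then lcm(f, g) = f·g / gcd(f, g); expanding and making the result monic gives the answer.

540-18m-114m^2+29m^3-3m^4-3m^5+m^6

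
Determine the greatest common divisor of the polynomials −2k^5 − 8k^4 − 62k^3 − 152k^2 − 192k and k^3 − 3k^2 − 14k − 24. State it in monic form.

Repeated division with remainder:
  −2k^5 − 8k^4 − 62k^3 − 152k^2 − 192k = (−2k^2 − 14k − 132)(k^3 − 3k^2 − 14k − 24) + (−792k^2 − 2376k − 3168)
  k^3 − 3k^2 − 14k − 24 = (−(1/792)k + 1/132)(−792k^2 − 2376k − 3168) + (0)
Last nonzero remainder: −792k^2 − 2376k − 3168. Dividing through by −792 gives the monic gcd k^2 + 3k + 4.

k^2 + 3k + 4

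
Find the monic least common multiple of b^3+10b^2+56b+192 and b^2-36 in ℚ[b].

By polynomial division,
  b^3+10b^2+56b+192 = (b+10)(b^2-36) + (92b+552)
  b^2-36 = ((1/92)b-3/46)(92b+552) + (0)
Last nonzero remainder: 92b+552. Dividing through by 92 gives the monic gcd b+6.
Then lcm(f, g) = f·g / gcd(f, g); expanding and making the result monic gives the answer.

b^4+4b^3-4b^2-144b-1152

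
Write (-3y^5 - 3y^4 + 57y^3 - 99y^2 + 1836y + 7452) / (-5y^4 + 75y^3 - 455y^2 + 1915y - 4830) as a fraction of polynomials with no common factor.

(3y^2 + 27y + 54)/(5y - 35)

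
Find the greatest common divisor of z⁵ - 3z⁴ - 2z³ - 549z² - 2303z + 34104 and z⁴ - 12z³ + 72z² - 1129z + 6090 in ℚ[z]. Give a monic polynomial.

z³ - 2z² + 52z - 609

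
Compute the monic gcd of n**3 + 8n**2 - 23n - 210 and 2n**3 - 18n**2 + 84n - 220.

n - 5

By polynomial division,
  n**3 + 8n**2 - 23n - 210 = (1/2)(2n**3 - 18n**2 + 84n - 220) + (17n**2 - 65n - 100)
  2n**3 - 18n**2 + 84n - 220 = ((2/17)n - 176/289)(17n**2 - 65n - 100) + ((16236/289)n - 81180/289)
  17n**2 - 65n - 100 = ((4913/16236)n + 1445/4059)((16236/289)n - 81180/289) + (0)
Last nonzero remainder: (16236/289)n - 81180/289. Dividing through by 16236/289 gives the monic gcd n - 5.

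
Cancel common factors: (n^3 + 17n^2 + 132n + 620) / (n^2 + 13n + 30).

(n^2 + 7n + 62)/(n + 3)

By polynomial division,
  n^3 + 17n^2 + 132n + 620 = (n + 4)(n^2 + 13n + 30) + (50n + 500)
  n^2 + 13n + 30 = ((1/50)n + 3/50)(50n + 500) + (0)
Last nonzero remainder: 50n + 500. Dividing through by 50 gives the monic gcd n + 10.
Cancel n + 10 from numerator and denominator to get the reduced form.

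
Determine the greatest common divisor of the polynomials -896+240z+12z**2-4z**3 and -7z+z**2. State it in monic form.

-7+z

By polynomial division,
  -4z**3+12z**2+240z-896 = (-4z-16)(z**2-7z) + (128z-896)
  z**2-7z = ((1/128)z)(128z-896) + (0)
Last nonzero remainder: 128z-896. Dividing through by 128 gives the monic gcd z-7.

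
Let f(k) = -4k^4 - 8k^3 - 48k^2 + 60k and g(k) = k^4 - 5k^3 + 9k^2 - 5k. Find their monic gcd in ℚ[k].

Repeated division with remainder:
  -4k^4 - 8k^3 - 48k^2 + 60k = (-4)(k^4 - 5k^3 + 9k^2 - 5k) + (-28k^3 - 12k^2 + 40k)
  k^4 - 5k^3 + 9k^2 - 5k = (-(1/28)k + 19/98)(-28k^3 - 12k^2 + 40k) + ((625/49)k^2 - (625/49)k)
  -28k^3 - 12k^2 + 40k = (-(1372/625)k - 392/125)((625/49)k^2 - (625/49)k) + (0)
Last nonzero remainder: (625/49)k^2 - (625/49)k. Dividing through by 625/49 gives the monic gcd k^2 - k.

k^2 - k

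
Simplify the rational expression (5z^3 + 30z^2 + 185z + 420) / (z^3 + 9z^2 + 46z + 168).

(5z + 15)/(z + 6)

Repeated division with remainder:
  5z^3 + 30z^2 + 185z + 420 = (5)(z^3 + 9z^2 + 46z + 168) + (−15z^2 − 45z − 420)
  z^3 + 9z^2 + 46z + 168 = (−(1/15)z − 2/5)(−15z^2 − 45z − 420) + (0)
Last nonzero remainder: −15z^2 − 45z − 420. Dividing through by −15 gives the monic gcd z^2 + 3z + 28.
Cancel z^2 + 3z + 28 from numerator and denominator to get the reduced form.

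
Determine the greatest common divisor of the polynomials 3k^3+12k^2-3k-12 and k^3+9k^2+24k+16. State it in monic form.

k^2+5k+4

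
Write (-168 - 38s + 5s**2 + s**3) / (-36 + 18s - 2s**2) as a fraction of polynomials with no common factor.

(-28 - 11s - s**2)/(-6 + 2s)

By polynomial division,
  s**3 + 5s**2 - 38s - 168 = (-(1/2)s - 7)(-2s**2 + 18s - 36) + (70s - 420)
  -2s**2 + 18s - 36 = (-(1/35)s + 3/35)(70s - 420) + (0)
Last nonzero remainder: 70s - 420. Dividing through by 70 gives the monic gcd s - 6.
Cancel s - 6 from numerator and denominator to get the reduced form.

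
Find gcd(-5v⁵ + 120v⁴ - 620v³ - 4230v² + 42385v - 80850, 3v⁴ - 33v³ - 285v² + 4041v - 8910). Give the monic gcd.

v² - 13v + 30

Apply the Euclidean algorithm:
  -5v⁵ + 120v⁴ - 620v³ - 4230v² + 42385v - 80850 = (-(5/3)v + 65/3)(3v⁴ - 33v³ - 285v² + 4041v - 8910) + (-380v³ + 8680v² - 60020v + 112200)
  3v⁴ - 33v³ - 285v² + 4041v - 8910 = (-(3/380)v - 135/1444)(-380v³ + 8680v² - 60020v + 112200) + ((19008/361)v² - (247104/361)v + 570240/361)
  -380v³ + 8680v² - 60020v + 112200 = (-(34295/4752)v + 30685/432)((19008/361)v² - (247104/361)v + 570240/361) + (0)
Last nonzero remainder: (19008/361)v² - (247104/361)v + 570240/361. Dividing through by 19008/361 gives the monic gcd v² - 13v + 30.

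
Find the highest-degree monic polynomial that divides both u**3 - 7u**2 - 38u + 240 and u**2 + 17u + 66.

Euclidean algorithm in ℚ[u]:
  u**3 - 7u**2 - 38u + 240 = (u - 24)(u**2 + 17u + 66) + (304u + 1824)
  u**2 + 17u + 66 = ((1/304)u + 11/304)(304u + 1824) + (0)
Last nonzero remainder: 304u + 1824. Dividing through by 304 gives the monic gcd u + 6.

u + 6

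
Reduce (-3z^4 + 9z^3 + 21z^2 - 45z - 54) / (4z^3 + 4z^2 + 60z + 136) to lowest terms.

(-3z^3 + 15z^2 - 9z - 27)/(4z^2 - 4z + 68)

Repeated division with remainder:
  -3z^4 + 9z^3 + 21z^2 - 45z - 54 = (-(3/4)z + 3)(4z^3 + 4z^2 + 60z + 136) + (54z^2 - 123z - 462)
  4z^3 + 4z^2 + 60z + 136 = ((2/27)z + 59/243)(54z^2 - 123z - 462) + ((10051/81)z + 20102/81)
  54z^2 - 123z - 462 = ((4374/10051)z - 18711/10051)((10051/81)z + 20102/81) + (0)
Last nonzero remainder: (10051/81)z + 20102/81. Dividing through by 10051/81 gives the monic gcd z + 2.
Cancel z + 2 from numerator and denominator to get the reduced form.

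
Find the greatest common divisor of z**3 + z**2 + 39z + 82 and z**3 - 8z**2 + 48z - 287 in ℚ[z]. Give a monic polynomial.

z**2 - z + 41

Repeated division with remainder:
  z**3 + z**2 + 39z + 82 = (z**3 - 8z**2 + 48z - 287) + (9z**2 - 9z + 369)
  z**3 - 8z**2 + 48z - 287 = ((1/9)z - 7/9)(9z**2 - 9z + 369) + (0)
Last nonzero remainder: 9z**2 - 9z + 369. Dividing through by 9 gives the monic gcd z**2 - z + 41.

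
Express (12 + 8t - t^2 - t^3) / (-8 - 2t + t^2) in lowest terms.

(6 + t - t^2)/(-4 + t)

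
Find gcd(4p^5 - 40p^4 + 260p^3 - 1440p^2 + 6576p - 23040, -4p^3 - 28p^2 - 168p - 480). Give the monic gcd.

p^2 + 3p + 30

Euclidean algorithm in ℚ[p]:
  4p^5 - 40p^4 + 260p^3 - 1440p^2 + 6576p - 23040 = (-p^2 + 17p - 142)(-4p^3 - 28p^2 - 168p - 480) + (-3040p^2 - 9120p - 91200)
  -4p^3 - 28p^2 - 168p - 480 = ((1/760)p + 1/190)(-3040p^2 - 9120p - 91200) + (0)
Last nonzero remainder: -3040p^2 - 9120p - 91200. Dividing through by -3040 gives the monic gcd p^2 + 3p + 30.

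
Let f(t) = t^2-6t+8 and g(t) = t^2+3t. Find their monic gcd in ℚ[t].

1

Repeated division with remainder:
  t^2-6t+8 = (t^2+3t) + (-9t+8)
  t^2+3t = (-(1/9)t-35/81)(-9t+8) + (280/81)
  -9t+8 = (-(729/280)t+81/35)(280/81) + (0)
The last nonzero remainder is the constant 280/81, so the polynomials are coprime and gcd = 1.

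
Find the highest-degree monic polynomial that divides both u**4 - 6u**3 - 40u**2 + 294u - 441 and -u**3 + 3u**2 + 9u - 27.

u**2 - 6u + 9

Repeated division with remainder:
  u**4 - 6u**3 - 40u**2 + 294u - 441 = (-u + 3)(-u**3 + 3u**2 + 9u - 27) + (-40u**2 + 240u - 360)
  -u**3 + 3u**2 + 9u - 27 = ((1/40)u + 3/40)(-40u**2 + 240u - 360) + (0)
Last nonzero remainder: -40u**2 + 240u - 360. Dividing through by -40 gives the monic gcd u**2 - 6u + 9.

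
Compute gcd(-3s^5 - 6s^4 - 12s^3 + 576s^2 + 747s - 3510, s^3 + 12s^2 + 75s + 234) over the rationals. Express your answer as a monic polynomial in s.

Repeated division with remainder:
  -3s^5 - 6s^4 - 12s^3 + 576s^2 + 747s - 3510 = (-3s^2 + 30s - 147)(s^3 + 12s^2 + 75s + 234) + (792s^2 + 4752s + 30888)
  s^3 + 12s^2 + 75s + 234 = ((1/792)s + 1/132)(792s^2 + 4752s + 30888) + (0)
Last nonzero remainder: 792s^2 + 4752s + 30888. Dividing through by 792 gives the monic gcd s^2 + 6s + 39.

s^2 + 6s + 39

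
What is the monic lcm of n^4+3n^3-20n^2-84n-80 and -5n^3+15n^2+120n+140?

Repeated division with remainder:
  n^4+3n^3-20n^2-84n-80 = (-(1/5)n-6/5)(-5n^3+15n^2+120n+140) + (22n^2+88n+88)
  -5n^3+15n^2+120n+140 = (-(5/22)n+35/22)(22n^2+88n+88) + (0)
Last nonzero remainder: 22n^2+88n+88. Dividing through by 22 gives the monic gcd n^2+4n+4.
Then lcm(f, g) = f·g / gcd(f, g); expanding and making the result monic gives the answer.

n^5-4n^4-41n^3+56n^2+508n+560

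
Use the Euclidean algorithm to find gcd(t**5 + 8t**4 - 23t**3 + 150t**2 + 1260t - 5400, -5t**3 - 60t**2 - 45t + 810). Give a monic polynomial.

Euclidean algorithm in ℚ[t]:
  t**5 + 8t**4 - 23t**3 + 150t**2 + 1260t - 5400 = (-(1/5)t**2 + (4/5)t - 16/5)(-5t**3 - 60t**2 - 45t + 810) + (156t**2 + 468t - 2808)
  -5t**3 - 60t**2 - 45t + 810 = (-(5/156)t - 15/52)(156t**2 + 468t - 2808) + (0)
Last nonzero remainder: 156t**2 + 468t - 2808. Dividing through by 156 gives the monic gcd t**2 + 3t - 18.

t**2 + 3t - 18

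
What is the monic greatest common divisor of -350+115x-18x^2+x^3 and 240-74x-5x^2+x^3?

Apply the Euclidean algorithm:
  x^3-18x^2+115x-350 = (x^3-5x^2-74x+240) + (-13x^2+189x-590)
  x^3-5x^2-74x+240 = (-(1/13)x-124/169)(-13x^2+189x-590) + ((3260/169)x-32600/169)
  -13x^2+189x-590 = (-(2197/3260)x+9971/3260)((3260/169)x-32600/169) + (0)
Last nonzero remainder: (3260/169)x-32600/169. Dividing through by 3260/169 gives the monic gcd x-10.

-10+x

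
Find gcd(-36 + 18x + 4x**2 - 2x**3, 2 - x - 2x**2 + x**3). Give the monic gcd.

-2 + x

Repeated division with remainder:
  -2x**3 + 4x**2 + 18x - 36 = (-2)(x**3 - 2x**2 - x + 2) + (16x - 32)
  x**3 - 2x**2 - x + 2 = ((1/16)x**2 - 1/16)(16x - 32) + (0)
Last nonzero remainder: 16x - 32. Dividing through by 16 gives the monic gcd x - 2.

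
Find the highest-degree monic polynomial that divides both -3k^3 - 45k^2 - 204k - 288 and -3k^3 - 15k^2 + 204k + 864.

k + 4

Repeated division with remainder:
  -3k^3 - 45k^2 - 204k - 288 = (-3k^3 - 15k^2 + 204k + 864) + (-30k^2 - 408k - 1152)
  -3k^3 - 15k^2 + 204k + 864 = ((1/10)k - 43/50)(-30k^2 - 408k - 1152) + (-(792/25)k - 3168/25)
  -30k^2 - 408k - 1152 = ((125/132)k + 100/11)(-(792/25)k - 3168/25) + (0)
Last nonzero remainder: -(792/25)k - 3168/25. Dividing through by -792/25 gives the monic gcd k + 4.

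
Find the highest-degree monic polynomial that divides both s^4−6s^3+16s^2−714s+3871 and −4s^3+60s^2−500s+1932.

s−7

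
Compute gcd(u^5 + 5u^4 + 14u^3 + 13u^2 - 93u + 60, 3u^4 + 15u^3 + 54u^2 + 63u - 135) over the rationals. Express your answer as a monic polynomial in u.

u^3 + 2u^2 + 12u - 15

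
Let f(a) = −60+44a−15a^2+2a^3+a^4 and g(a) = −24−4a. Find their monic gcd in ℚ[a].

6+a

Euclidean algorithm in ℚ[a]:
  a^4+2a^3−15a^2+44a−60 = (−(1/4)a^3+a^2−(9/4)a+5/2)(−4a−24) + (0)
Last nonzero remainder: −4a−24. Dividing through by −4 gives the monic gcd a+6.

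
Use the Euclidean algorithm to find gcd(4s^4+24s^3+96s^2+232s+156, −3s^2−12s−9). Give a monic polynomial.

s^2+4s+3

Apply the Euclidean algorithm:
  4s^4+24s^3+96s^2+232s+156 = (−(4/3)s^2−(8/3)s−52/3)(−3s^2−12s−9) + (0)
Last nonzero remainder: −3s^2−12s−9. Dividing through by −3 gives the monic gcd s^2+4s+3.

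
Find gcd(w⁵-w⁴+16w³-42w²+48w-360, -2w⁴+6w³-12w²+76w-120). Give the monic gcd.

By polynomial division,
  w⁵-w⁴+16w³-42w²+48w-360 = (-(1/2)w-1)(-2w⁴+6w³-12w²+76w-120) + (16w³-16w²+64w-480)
  -2w⁴+6w³-12w²+76w-120 = (-(1/8)w+1/4)(16w³-16w²+64w-480) + (0)
Last nonzero remainder: 16w³-16w²+64w-480. Dividing through by 16 gives the monic gcd w³-w²+4w-30.

w³-w²+4w-30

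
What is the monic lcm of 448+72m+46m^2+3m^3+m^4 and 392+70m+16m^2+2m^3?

By polynomial division,
  m^4+3m^3+46m^2+72m+448 = ((1/2)m−5/2)(2m^3+16m^2+70m+392) + (51m^2+51m+1428)
  2m^3+16m^2+70m+392 = ((2/51)m+14/51)(51m^2+51m+1428) + (0)
Last nonzero remainder: 51m^2+51m+1428. Dividing through by 51 gives the monic gcd m^2+m+28.
Then lcm(f, g) = f·g / gcd(f, g); expanding and making the result monic gives the answer.

3136+952m+394m^2+67m^3+10m^4+m^5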